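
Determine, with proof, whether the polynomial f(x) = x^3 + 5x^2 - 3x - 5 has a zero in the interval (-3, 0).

Yes, f has a root in the interval.

f(-3) = 22 and f(0) = -5, which have opposite signs.
Since f is a polynomial it is continuous on [-3, 0].
By the Intermediate Value Theorem, f takes the value 0 somewhere in the open interval.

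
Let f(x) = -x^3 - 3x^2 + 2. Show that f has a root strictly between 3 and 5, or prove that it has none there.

The endpoint values f(3) = -52 and f(5) = -198 are both negative. Claim: f(x) < 0 for every x in (3, 5).
Substitute x = 3 + u, where 0 < u < 2 on the interval. Expanding, f(3 + u) = -u^3 - 12u^2 - 45u - 52.
All 4 nonzero coefficients of this polynomial in u are negative; hence for u > 0 the value is a sum of negative terms (the constant -52 among them).
Therefore f(x) < 0 throughout (3, 5), and f has no zero there.

No.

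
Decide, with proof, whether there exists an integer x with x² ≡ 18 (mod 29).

Apply Euler's criterion with the prime 29: 18 is a quadratic residue iff 18^14 ≡ 1 (mod 29), and a non-residue iff it is ≡ −1.
Repeated squaring mod 29: 18^2 = 324 ≡ 5; 18^4 ≡ 5² = 25 ≡ 25; 18^8 ≡ 25² = 625 ≡ 16.
Since 14 = 8 + 4 + 2, 18^14 ≡ 16 · 25 · 5; multiplying out mod 29: 16·25 = 400 ≡ 23, then 23·5 = 115 ≡ 28. Thus 18^14 ≡ 28 ≡ −1 (mod 29).
By Euler's criterion 18 is a quadratic non-residue mod 29: no x satisfies x² ≡ 18 (mod 29).

There is no such integer.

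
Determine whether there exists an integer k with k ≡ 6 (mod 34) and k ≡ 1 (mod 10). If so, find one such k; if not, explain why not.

Both moduli are multiples of 2 = gcd(34, 10), so any solution would satisfy k ≡ 6 and k ≡ 1 modulo 2 simultaneously.
However 6 ≡ 0 and 1 ≡ 1 (mod 2), and 0 ≠ 1.
Therefore no such k exists.

No, no such integer exists.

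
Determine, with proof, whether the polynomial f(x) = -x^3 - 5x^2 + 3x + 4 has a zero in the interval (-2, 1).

Yes, f has a root in the interval.

f(-2) = -14 and f(1) = 1, which have opposite signs.
Since f is a polynomial it is continuous on [-2, 1].
By the Intermediate Value Theorem, f takes the value 0 somewhere in the open interval.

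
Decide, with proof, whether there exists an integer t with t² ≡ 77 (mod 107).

107 is prime, so by Euler's criterion 77 is a square mod 107 iff 77^((107−1)/2) = 77^53 ≡ 1 (mod 107).
Squaring successively (mod 107): 77^2 = 5929 ≡ 44; 77^4 ≡ 44² = 1936 ≡ 10; 77^8 ≡ 10² = 100 ≡ 100; 77^16 ≡ 100² = 10000 ≡ 49; 77^32 ≡ 49² = 2401 ≡ 47.
Since 53 = 32 + 16 + 4 + 1, 77^53 ≡ 47 · 49 · 10 · 77; multiplying out mod 107: 47·49 = 2303 ≡ 56, then 56·10 = 560 ≡ 25, then 25·77 = 1925 ≡ 106. Thus 77^53 ≡ 106 ≡ −1 (mod 107).
By Euler's criterion 77 is a quadratic non-residue mod 107: no t satisfies t² ≡ 77 (mod 107).

No, no such integer exists.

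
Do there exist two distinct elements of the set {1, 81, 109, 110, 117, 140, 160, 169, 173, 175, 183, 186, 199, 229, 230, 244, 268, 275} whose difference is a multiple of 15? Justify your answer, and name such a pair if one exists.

81 mod 15 = 6 and 186 mod 15 = 6, so 186 − 81 = 105 = 7·15.

81 and 186 are such a pair.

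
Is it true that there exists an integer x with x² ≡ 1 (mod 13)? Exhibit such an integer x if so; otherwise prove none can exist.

Take x = 1. Then 1² = 1, and since 0 ≤ 1 < 13 this is already reduced: 1² ≡ 1 (mod 13).

x = 1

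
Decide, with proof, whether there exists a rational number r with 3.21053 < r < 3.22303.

r = 29/9

Multiplying by 9: 9·3.21053 = 28.89477 and 9·3.22303 = 29.00727, so the integer 29 lies strictly between them.
Hence 29/9 is a rational number with 3.21053 < 29/9 < 3.22303.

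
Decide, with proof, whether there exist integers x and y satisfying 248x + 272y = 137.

No such integers exist.

Any value of 248x + 272y is a multiple of gcd(248, 272) = 8.
But 137 = 8·17 + 1, so 8 ∤ 137.
So the equation is unsolvable over ℤ.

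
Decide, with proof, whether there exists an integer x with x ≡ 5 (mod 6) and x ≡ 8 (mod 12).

No, no such integer exists.

Both moduli are multiples of 6 = gcd(6, 12), so any solution would satisfy x ≡ 5 and x ≡ 8 modulo 6 simultaneously.
However 5 ≡ 5 and 8 ≡ 2 (mod 6), and 5 ≠ 2.
So no integer satisfies both congruences.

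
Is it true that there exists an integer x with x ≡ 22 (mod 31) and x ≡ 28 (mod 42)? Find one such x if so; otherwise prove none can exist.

gcd(31, 42) = 1, so the Chinese Remainder Theorem guarantees exactly one residue class mod 1302 satisfying both.
Write x = 22 + 31t and require 22 + 31t ≡ 28 (mod 42), i.e. 31t ≡ 6 (mod 42).
To invert 31 modulo 42: 42 = 1·31 + 11, 31 = 2·11 + 9, 11 = 1·9 + 2, 9 = 4·2 + 1, 2 = 2·1 + 0, and unwinding, 1 = 9 − 4·2 = 9 − 4·(11 − 1·9) = −4·11 + 5·9 = −4·11 + 5·(31 − 2·11) = 5·31 − 14·11 = 5·31 − 14·(42 − 1·31) = −14·42 + 19·31. Thus 31⁻¹ ≡ 19 (mod 42).
Therefore t ≡ 19·6 = 114 ≡ 30 (mod 42).
With t = 30: x = 22 + 31·30 = 952.
Verify: 952 = 30·31 + 22 and 952 = 22·42 + 28. ✓

x = 952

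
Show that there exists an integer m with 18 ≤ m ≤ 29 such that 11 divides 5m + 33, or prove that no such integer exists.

m = 22

For m = 18, 19, 20, 21 the values 123, 128, 133, 138 are not multiples of 11. Try m = 22: 5·22 + 33 = 143 = 13·11, which is divisible by 11.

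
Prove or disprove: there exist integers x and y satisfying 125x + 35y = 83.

There are no such integers.

Both 125 and 35 are divisible by gcd(125, 35) = 5, hence so is any combination 125x + 35y.
But 83 is not a multiple of 5 (it leaves remainder 3).
So the equation is unsolvable over ℤ.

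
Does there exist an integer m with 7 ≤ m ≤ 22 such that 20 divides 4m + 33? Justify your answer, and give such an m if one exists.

There is no such integer m in that range.

At m = 7, 4·7 + 33 = 61 ≡ 1 (mod 20), and each step in m adds 4, giving residues 1, 5, 9, 13, 17, 1, 5, 9, 13, 17, 1, 5, 9, 13, 17, 1 for m = 7, 8, …, 22.
The residue 0 does not occur, so no m in [7, 22] makes 4m + 33 a multiple of 20.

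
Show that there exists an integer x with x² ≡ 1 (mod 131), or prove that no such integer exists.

x = 1

Take x = 1. Then 1² = 1, and since 0 ≤ 1 < 131 this is already reduced: 1² ≡ 1 (mod 131).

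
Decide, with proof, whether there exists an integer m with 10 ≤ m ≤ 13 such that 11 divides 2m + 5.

At m = 10, 2·10 + 5 = 25 ≡ 3 (mod 11), and each step in m adds 2, giving residues 3, 5, 7, 9 for m = 10, 11, 12, 13.
None is 0, so 11 never divides 2m + 5 on this range.

There is no such integer m in that range.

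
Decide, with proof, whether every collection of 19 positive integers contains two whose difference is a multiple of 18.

Yes.

There are exactly 18 possible remainders on division by 18.
With 19 integers and only 18 classes, the pigeonhole principle forces two of them, say a and b, into the same class.
Their difference a − b is then a multiple of 18.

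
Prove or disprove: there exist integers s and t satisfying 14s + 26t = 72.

Every value of 14s + 26t is a multiple of gcd(14, 26) = 2; since 2 ∣ 72, solutions exist.
Dividing through by 2 reduces the equation to 7s + 13t = 36.
Euclidean algorithm: 13 = 1·7 + 6, 7 = 1·6 + 1, 6 = 6·1 + 0.
Back-substituting, 1 = 7 − 1·6 = 7 − (13 − 1·7) = −13 + 2·7; that is, 7·2 + 13·(-1) = 1.
Scaling by 36 gives the particular solution (s, t) = (72, -36).
Subtracting 5·13 from s and adding 5·7 to t gives the tidier solution (7, -1).
Indeed 14·7 + 26·(-1) = 98 − 26 = 72.

s = 7, t = -1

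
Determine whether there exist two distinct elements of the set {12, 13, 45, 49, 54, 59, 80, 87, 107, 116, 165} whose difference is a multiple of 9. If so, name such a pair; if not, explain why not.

Both 12 and 165 leave remainder 3 on division by 9; their difference 153 = 17·9 is a multiple of 9.

12 and 165 are such a pair.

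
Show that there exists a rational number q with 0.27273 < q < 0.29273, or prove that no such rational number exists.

Scale by 7: the interval becomes (1.90911, 2.04911), which contains the integer 2.
Dividing back, 0.27273 < 2/7 < 0.29273, and 2/7 is rational.

q = 2/7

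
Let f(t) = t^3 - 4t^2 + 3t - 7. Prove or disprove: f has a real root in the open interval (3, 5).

Such a root exists.

f(3) = -7 and f(5) = 33, which have opposite signs.
As a polynomial, f is continuous on every closed interval.
By the Intermediate Value Theorem, f takes the value 0 somewhere in the open interval.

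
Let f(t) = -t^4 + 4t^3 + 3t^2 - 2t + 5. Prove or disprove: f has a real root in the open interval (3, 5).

f(3) = 53 and f(5) = -55, which have opposite signs.
f is continuous everywhere (it is a polynomial), in particular on [3, 5].
By the Intermediate Value Theorem f must vanish at some point of (3, 5).

Such a root exists.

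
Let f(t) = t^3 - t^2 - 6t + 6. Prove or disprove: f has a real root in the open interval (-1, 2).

Such a root exists.

f(-1) = 10 and f(2) = -2, which have opposite signs.
Since f is a polynomial it is continuous on [-1, 2].
By the Intermediate Value Theorem, f takes the value 0 somewhere in the open interval.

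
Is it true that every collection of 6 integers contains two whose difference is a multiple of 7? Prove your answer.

Try 6 consecutive integers, 31, 32, …, 36. Their remainders mod 7 are 3, 4, 5, 6, 0, 1 — pairwise different, as any 6 ≤ 7 consecutive integers have distinct residues.
The differences between them range over 1, …, 5, none of which is divisible by 7.

No; for instance {31, 32, 33, 34, 35, 36} is a counterexample.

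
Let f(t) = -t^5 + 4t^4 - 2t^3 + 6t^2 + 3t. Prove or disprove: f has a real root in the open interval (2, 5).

Yes, f has a root in the interval.

f(2) = 46 and f(5) = -710, which have opposite signs.
f is continuous everywhere (it is a polynomial), in particular on [2, 5].
By the Intermediate Value Theorem, f takes the value 0 somewhere in the open interval.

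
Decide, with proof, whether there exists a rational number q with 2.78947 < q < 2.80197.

Multiplying by 5: 5·2.78947 = 13.94735 and 5·2.80197 = 14.00985, so the integer 14 lies strictly between them.
Dividing back, 2.78947 < 14/5 < 2.80197, and 14/5 is rational.

q = 14/5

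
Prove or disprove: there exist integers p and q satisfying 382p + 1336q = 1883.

gcd(382, 1336) = 2, so every integer of the form 382p + 1336q is a multiple of 2.
However 1883 leaves remainder 1 on division by 2.
So the equation is unsolvable over ℤ.

No, no such integers exist.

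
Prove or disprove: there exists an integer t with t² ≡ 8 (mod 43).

Apply Euler's criterion with the prime 43: 8 is a quadratic residue iff 8^21 ≡ 1 (mod 43), and a non-residue iff it is ≡ −1.
Repeated squaring mod 43: 8^2 = 64 ≡ 21; 8^4 ≡ 21² = 441 ≡ 11; 8^8 ≡ 11² = 121 ≡ 35; 8^16 ≡ 35² = 1225 ≡ 21.
Since 21 = 16 + 4 + 1, 8^21 ≡ 21 · 11 · 8; multiplying out mod 43: 21·11 = 231 ≡ 16, then 16·8 = 128 ≡ 42. Thus 8^21 ≡ 42 ≡ −1 (mod 43).
By Euler's criterion 8 is a quadratic non-residue mod 43: no t satisfies t² ≡ 8 (mod 43).

There is no such integer.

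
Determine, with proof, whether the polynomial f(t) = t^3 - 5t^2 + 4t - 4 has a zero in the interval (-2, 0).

f has no root in that interval.

The endpoint values f(-2) = -40 and f(0) = -4 are both negative. Claim: f(t) < 0 for every t in (-2, 0).
Shift to the endpoint 0: with t = −u (0 < u < 2), one computes f(−u) = -u^3 - 5u^2 - 4u - 4.
All 4 nonzero coefficients of this polynomial in u are negative; hence for u > 0 the value is a sum of negative terms (the constant -4 among them).
So f is strictly negative on (-2, 0); no root exists in the interval.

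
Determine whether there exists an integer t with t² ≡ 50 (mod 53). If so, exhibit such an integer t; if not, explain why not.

53 is prime, so by Euler's criterion 50 is a square mod 53 iff 50^((53−1)/2) = 50^26 ≡ 1 (mod 53).
Squaring successively (mod 53): 50^2 = 2500 ≡ 9; 50^4 ≡ 9² = 81 ≡ 28; 50^8 ≡ 28² = 784 ≡ 42; 50^16 ≡ 42² = 1764 ≡ 15.
Since 26 = 16 + 8 + 2, 50^26 ≡ 15 · 42 · 9; multiplying out mod 53: 15·42 = 630 ≡ 47, then 47·9 = 423 ≡ 52. Thus 50^26 ≡ 52 ≡ −1 (mod 53).
By Euler's criterion 50 is a quadratic non-residue mod 53: no t satisfies t² ≡ 50 (mod 53).

There is no such integer.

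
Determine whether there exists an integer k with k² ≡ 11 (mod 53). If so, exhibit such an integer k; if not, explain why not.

k = 8

k = 8 works: 8² = 64, and 64 − 11 = 53 = 1·53.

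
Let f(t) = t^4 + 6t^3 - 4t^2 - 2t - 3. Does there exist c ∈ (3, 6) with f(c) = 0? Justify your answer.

f(3) = 198 and f(6) = 2433, both positive, so a sign-change argument is unavailable; we show f keeps this sign on the whole interval.
Substitute t = 3 + u, where 0 < u < 3 on the interval. Expanding, f(3 + u) = u^4 + 18u^3 + 104u^2 + 244u + 198.
All 5 nonzero coefficients of this polynomial in u are positive; hence for u > 0 the value is a sum of positive terms (the constant 198 among them).
Therefore f(t) > 0 throughout (3, 6), and f has no zero there.

No such root exists.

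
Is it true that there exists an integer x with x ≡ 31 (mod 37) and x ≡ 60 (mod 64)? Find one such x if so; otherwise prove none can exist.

Since 37 and 64 share no common factor, CRT says the pair of congruences has a solution (unique mod 2368).
Any solution of the first congruence is x = 31 + 37t; substituting into the second, 37t ≡ 60 − 31 ≡ 29 (mod 64).
Invert 37 mod 64 by the Euclidean algorithm: 64 = 1·37 + 27, 37 = 1·27 + 10, 27 = 2·10 + 7, 10 = 1·7 + 3, 7 = 2·3 + 1, 3 = 3·1 + 0; back-substituting, 1 = 7 − 2·3 = 7 − 2·(10 − 1·7) = −2·10 + 3·7 = −2·10 + 3·(27 − 2·10) = 3·27 − 8·10 = 3·27 − 8·(37 − 1·27) = −8·37 + 11·27 = −8·37 + 11·(64 − 1·37) = 11·64 − 19·37. Hence 37·(-19) ≡ 1, so 37⁻¹ ≡ -19 ≡ 45 (mod 64).
Multiplying by 45: t ≡ 45·29 = 1305 ≡ 25 (mod 64).
Taking t = 25 gives x = 31 + 37·25 = 956.
Verify: 956 = 25·37 + 31 and 956 = 14·64 + 60. ✓

x = 956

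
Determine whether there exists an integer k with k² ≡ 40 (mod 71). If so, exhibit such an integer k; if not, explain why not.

k = 18

Take k = 18. Then 18² = 324 = 4·71 + 40, so 18² ≡ 40 (mod 71).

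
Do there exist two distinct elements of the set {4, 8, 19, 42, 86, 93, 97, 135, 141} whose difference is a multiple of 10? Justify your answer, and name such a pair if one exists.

Reduce each element modulo 10: 4↦4, 8↦8, 19↦9, 42↦2, 86↦6, 93↦3, 97↦7, 135↦5, 141↦1.
No residue repeats among the 9 elements, so no pair has difference ≡ 0 (mod 10).

There is no such pair.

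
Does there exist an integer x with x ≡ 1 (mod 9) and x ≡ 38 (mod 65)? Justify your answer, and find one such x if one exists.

gcd(9, 65) = 1, so the Chinese Remainder Theorem guarantees exactly one residue class mod 585 satisfying both.
Any solution of the first congruence is x = 1 + 9t; substituting into the second, 9t ≡ 38 − 1 ≡ 37 (mod 65).
To invert 9 modulo 65: 65 = 7·9 + 2, 9 = 4·2 + 1, 2 = 2·1 + 0, and unwinding, 1 = 9 − 4·2 = 9 − 4·(65 − 7·9) = −4·65 + 29·9. Thus 9⁻¹ ≡ 29 (mod 65).
Multiplying by 29: t ≡ 29·37 = 1073 ≡ 33 (mod 65).
With t = 33: x = 1 + 9·33 = 298.
Check: 298 mod 9 = 1, 298 mod 65 = 38. ✓

x = 298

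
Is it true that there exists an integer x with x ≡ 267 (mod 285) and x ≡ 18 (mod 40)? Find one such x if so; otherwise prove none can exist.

No such integer exists.

Both moduli are multiples of 5 = gcd(285, 40), so any solution would satisfy x ≡ 267 and x ≡ 18 modulo 5 simultaneously.
However 267 ≡ 2 and 18 ≡ 3 (mod 5), and 2 ≠ 3.
So no integer satisfies both congruences.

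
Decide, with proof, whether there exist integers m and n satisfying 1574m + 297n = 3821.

m = 103, n = -533

1574 and 297 are coprime, so 1574m + 297n ranges over all of ℤ.
Euclidean algorithm: 1574 = 5·297 + 89, 297 = 3·89 + 30, 89 = 2·30 + 29, 30 = 1·29 + 1, 29 = 29·1 + 0.
Working back up the chain: 1 = 30 − 1·29 = 30 − (89 − 2·30) = −89 + 3·30 = −89 + 3·(297 − 3·89) = 3·297 − 10·89 = 3·297 − 10·(1574 − 5·297) = −10·1574 + 53·297. So 1574·(-10) + 297·53 = 1.
Scaling by 3821 gives the particular solution (m, n) = (-38210, 202513).
The general solution is m = -38210 + 297k, n = 202513 − 1574k; taking k = 129 gives the smaller pair m = 103, n = -533.
Indeed 1574·103 + 297·(-533) = 162122 − 158301 = 3821.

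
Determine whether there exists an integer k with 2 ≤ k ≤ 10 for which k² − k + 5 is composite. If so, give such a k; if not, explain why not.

k = 5

At k = 5: 5² − 5 + 5 = 25 = 5·5, which is composite.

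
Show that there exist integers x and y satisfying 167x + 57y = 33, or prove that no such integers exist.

Since gcd(167, 57) = 1, every integer is an integer combination of 167 and 57.
Euclidean algorithm: 167 = 2·57 + 53, 57 = 1·53 + 4, 53 = 13·4 + 1, 4 = 4·1 + 0.
Working back up the chain: 1 = 53 − 13·4 = 53 − 13·(57 − 1·53) = −13·57 + 14·53 = −13·57 + 14·(167 − 2·57) = 14·167 − 41·57. So 167·14 + 57·(-41) = 1.
Times 33: 167·462 + 57·(-1353) = 33, so (462, -1353) solves it.
The general solution is x = 462 + 57k, y = -1353 − 167k; taking k = -8 gives the smaller pair x = 6, y = -17.
Indeed 167·6 + 57·(-17) = 1002 − 969 = 33.

x = 6, y = -17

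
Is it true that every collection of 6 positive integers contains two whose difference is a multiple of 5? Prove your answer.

Yes, this is always true.

There are exactly 5 possible remainders on division by 5.
Placing 6 integers into 5 classes, some class receives at least two — say a and b.
Equal remainders mean a − b ≡ 0 (mod 5), so 5 divides their difference.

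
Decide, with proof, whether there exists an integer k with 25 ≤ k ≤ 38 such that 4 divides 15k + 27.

Scanning upward from k = 25 gives 402, 417, none divisible by 4. Try k = 27: 15·27 + 27 = 432 = 108·4, which is divisible by 4.

k = 27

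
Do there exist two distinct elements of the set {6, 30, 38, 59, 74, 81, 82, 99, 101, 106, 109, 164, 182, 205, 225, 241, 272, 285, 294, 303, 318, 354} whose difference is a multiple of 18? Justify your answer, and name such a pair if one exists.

Reduce each element mod 18: 6↦6, 30↦12, 38↦2, 59↦5, 74↦2, 81↦9, 82↦10, 99↦9, 101↦11, 106↦16, 109↦1, 164↦2, 182↦2, 205↦7, 225↦9, 241↦7, 272↦2, 285↦15, 294↦6, 303↦15, 318↦12, 354↦12. The residue 6 repeats (at 6 and 294), and 294 − 6 = 288 = 16·18.

6 and 294 are such a pair.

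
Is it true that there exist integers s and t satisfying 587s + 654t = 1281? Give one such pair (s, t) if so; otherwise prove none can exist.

Since gcd(587, 654) = 1, every integer is an integer combination of 587 and 654.
Dividing repeatedly: 654 = 1·587 + 67, 587 = 8·67 + 51, 67 = 1·51 + 16, 51 = 3·16 + 3, 16 = 5·3 + 1, 3 = 3·1 + 0.
Back-substituting, 1 = 16 − 5·3 = 16 − 5·(51 − 3·16) = −5·51 + 16·16 = −5·51 + 16·(67 − 1·51) = 16·67 − 21·51 = 16·67 − 21·(587 − 8·67) = −21·587 + 184·67 = −21·587 + 184·(654 − 1·587) = 184·654 − 205·587; that is, 587·(-205) + 654·184 = 1.
Scaling by 1281 gives the particular solution (s, t) = (-262605, 235704).
Adding 402·654 to s and subtracting 402·587 from t gives the tidier solution (303, -270).
Check: 587·303 + 654·(-270) = 177861 − 176580 = 1281. ✓

s = 303, t = -270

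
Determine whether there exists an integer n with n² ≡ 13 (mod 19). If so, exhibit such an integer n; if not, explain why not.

Since (19 − n)² ≡ n² (mod 19), it suffices to square n = 0, 1, …, 9: the residues are 0, 1, 4, 9, 16, 6, 17, 11, 7, 5.
So the quadratic residues mod 19 are {0, 1, 4, 5, 6, 7, 9, 11, 16, 17}, and 13 is not among them.
Hence no integer n has n² ≡ 13 (mod 19).

No, no such integer exists.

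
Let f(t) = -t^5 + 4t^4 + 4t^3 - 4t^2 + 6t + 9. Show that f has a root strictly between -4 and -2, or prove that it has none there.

No such root exists.

f(-4) = 1713 and f(-2) = 45, both positive, so a sign-change argument is unavailable; we show f keeps this sign on the whole interval.
Shift to the endpoint -2: with t = -2 − u (0 < u < 2), one computes f(-2 − u) = u^5 + 14u^4 + 68u^3 + 148u^2 + 138u + 45.
The nonzero coefficients here are all positive, so for u > 0 every term is positive (or zero), and the constant term 45 is strictly positive.
So f is strictly positive on (-4, -2); no root exists in the interval.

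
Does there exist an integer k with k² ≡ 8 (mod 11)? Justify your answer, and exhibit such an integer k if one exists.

Since (11 − k)² ≡ k² (mod 11), it suffices to square k = 0, 1, …, 5: the residues are 0, 1, 4, 9, 5, 3.
The set of squares mod 11 is therefore {0, 1, 3, 4, 5, 9}, which does not contain 8.
Therefore k² ≡ 8 (mod 11) has no solution.

No such integer exists.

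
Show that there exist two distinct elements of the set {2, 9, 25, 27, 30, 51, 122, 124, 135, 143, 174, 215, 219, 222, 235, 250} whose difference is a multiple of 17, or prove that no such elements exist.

No, no such pair exists.

Reduce each element modulo 17: 2↦2, 9↦9, 25↦8, 27↦10, 30↦13, 51↦0, 122↦3, 124↦5, 135↦16, 143↦7, 174↦4, 215↦11, 219↦15, 222↦1, 235↦14, 250↦12.
No residue repeats among the 16 elements, so no pair has difference ≡ 0 (mod 17).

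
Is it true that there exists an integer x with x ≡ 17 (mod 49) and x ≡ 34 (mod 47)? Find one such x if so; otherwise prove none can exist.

x = 1585

The moduli 49 and 47 are coprime, so by the Chinese Remainder Theorem a unique solution modulo 2303 exists.
Write x = 17 + 49t and require 17 + 49t ≡ 34 (mod 47), i.e. 49t ≡ 17 (mod 47).
49 ≡ 2 (mod 47), so this reads 2t ≡ 17 (mod 47). Invert 2 mod 47 by the Euclidean algorithm: 47 = 23·2 + 1, 2 = 2·1 + 0; back-substituting, 1 = 47 − 23·2. Hence 2·(-23) ≡ 1, so 2⁻¹ ≡ -23 ≡ 24 (mod 47).
Multiplying by 24: t ≡ 24·17 = 408 ≡ 32 (mod 47).
With t = 32: x = 17 + 49·32 = 1585.
Check: 1585 mod 49 = 17, 1585 mod 47 = 34. ✓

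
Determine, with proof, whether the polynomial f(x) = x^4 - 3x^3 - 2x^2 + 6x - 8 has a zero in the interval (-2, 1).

f(-2) = 12 and f(1) = -6, which have opposite signs.
f is continuous everywhere (it is a polynomial), in particular on [-2, 1].
By the Intermediate Value Theorem f must vanish at some point of (-2, 1).

Such a root exists.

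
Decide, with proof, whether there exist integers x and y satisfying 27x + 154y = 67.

x = 31, y = -5

27 and 154 are coprime, so 27x + 154y ranges over all of ℤ.
Dividing repeatedly: 154 = 5·27 + 19, 27 = 1·19 + 8, 19 = 2·8 + 3, 8 = 2·3 + 2, 3 = 1·2 + 1, 2 = 2·1 + 0.
Back-substituting, 1 = 3 − 1·2 = 3 − (8 − 2·3) = −8 + 3·3 = −8 + 3·(19 − 2·8) = 3·19 − 7·8 = 3·19 − 7·(27 − 1·19) = −7·27 + 10·19 = −7·27 + 10·(154 − 5·27) = 10·154 − 57·27; that is, 27·(-57) + 154·10 = 1.
Times 67: 27·(-3819) + 154·670 = 67, so (-3819, 670) solves it.
The general solution is x = -3819 + 154k, y = 670 − 27k; taking k = 25 gives the smaller pair x = 31, y = -5.
Check: 27·31 + 154·(-5) = 837 − 770 = 67. ✓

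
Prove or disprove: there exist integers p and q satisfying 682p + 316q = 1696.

gcd(682, 316) = 2, and 2 divides 1696, so integer solutions exist.
Dividing through by 2 reduces the equation to 341p + 158q = 848.
Run the Euclidean algorithm on 341 and 158: 341 = 2·158 + 25, 158 = 6·25 + 8, 25 = 3·8 + 1, 8 = 8·1 + 0.
Back-substituting, 1 = 25 − 3·8 = 25 − 3·(158 − 6·25) = −3·158 + 19·25 = −3·158 + 19·(341 − 2·158) = 19·341 − 41·158; that is, 341·19 + 158·(-41) = 1.
Times 848: 341·16112 + 158·(-34768) = 848, so (16112, -34768) solves it.
Subtracting 101·158 from p and adding 101·341 to q gives the tidier solution (154, -327).
Check: 682·154 + 316·(-327) = 105028 − 103332 = 1696. ✓

p = 154, q = -327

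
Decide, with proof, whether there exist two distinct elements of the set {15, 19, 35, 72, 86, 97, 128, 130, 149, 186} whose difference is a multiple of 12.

There is no such pair.

Reduce each element modulo 12: 15↦3, 19↦7, 35↦11, 72↦0, 86↦2, 97↦1, 128↦8, 130↦10, 149↦5, 186↦6.
No residue repeats among the 10 elements, so no pair has difference ≡ 0 (mod 12).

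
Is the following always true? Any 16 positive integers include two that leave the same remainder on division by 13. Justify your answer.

Partition the integers by their residue mod 13; there are 13 classes.
Since 16 > 13, two of the 16 integers must share a residue class by the pigeonhole principle; call them a and b.
That is, a and b leave the same remainder on division by 13, as claimed.

True.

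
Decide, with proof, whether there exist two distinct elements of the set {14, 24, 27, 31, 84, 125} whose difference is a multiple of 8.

Two integers differ by a multiple of 8 exactly when they have the same residue mod 8. The residues are 14↦6, 24↦0, 27↦3, 31↦7, 84↦4, 125↦5.
All 6 residues are distinct, so no two elements differ by a multiple of 8.

No such pair exists.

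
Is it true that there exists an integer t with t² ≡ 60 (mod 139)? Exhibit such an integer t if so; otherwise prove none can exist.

No such integer exists.

139 is prime, so by Euler's criterion 60 is a square mod 139 iff 60^((139−1)/2) = 60^69 ≡ 1 (mod 139).
Repeated squaring mod 139: 60^2 = 3600 ≡ 125; 60^4 ≡ 125² = 15625 ≡ 57; 60^8 ≡ 57² = 3249 ≡ 52; 60^16 ≡ 52² = 2704 ≡ 63; 60^32 ≡ 63² = 3969 ≡ 77; 60^64 ≡ 77² = 5929 ≡ 91.
Since 69 = 64 + 4 + 1, 60^69 ≡ 91 · 57 · 60; multiplying out mod 139: 91·57 = 5187 ≡ 44, then 44·60 = 2640 ≡ 138. Thus 60^69 ≡ 138 ≡ −1 (mod 139).
By Euler's criterion 60 is a quadratic non-residue mod 139: no t satisfies t² ≡ 60 (mod 139).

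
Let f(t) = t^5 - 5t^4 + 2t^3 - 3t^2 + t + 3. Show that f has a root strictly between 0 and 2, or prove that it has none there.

Such a root exists.

f(0) = 3 and f(2) = -39, which have opposite signs.
f is continuous everywhere (it is a polynomial), in particular on [0, 2].
By the Intermediate Value Theorem f must vanish at some point of (0, 2).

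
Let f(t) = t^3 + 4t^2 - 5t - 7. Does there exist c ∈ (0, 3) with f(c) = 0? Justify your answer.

f(0) = -7 and f(3) = 41, which have opposite signs.
Since f is a polynomial it is continuous on [0, 3].
So by the Intermediate Value Theorem there is a c strictly between 0 and 3 with f(c) = 0.

Such a root exists.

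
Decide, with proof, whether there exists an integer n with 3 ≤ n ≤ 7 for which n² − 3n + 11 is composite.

n = 4

At n = 4: 4² − 3·4 + 11 = 15 = 3·5, which is composite.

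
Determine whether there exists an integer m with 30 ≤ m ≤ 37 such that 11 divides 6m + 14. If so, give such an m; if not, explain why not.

At m = 30, 6·30 + 14 = 194 ≡ 7 (mod 11), and each step in m adds 6, giving residues 7, 2, 8, 3, 9, 4, 10, 5 for m = 30, 31, …, 37.
Since 0 is absent from this list, 11 ∤ 6m + 14 for every m with 30 ≤ m ≤ 37.

There is no such integer m in that range.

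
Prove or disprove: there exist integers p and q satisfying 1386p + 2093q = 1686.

There are no such integers.

Both 1386 and 2093 are divisible by gcd(1386, 2093) = 7, hence so is any combination 1386p + 2093q.
However 1686 leaves remainder 6 on division by 7.
Hence no integers p, q satisfy the equation.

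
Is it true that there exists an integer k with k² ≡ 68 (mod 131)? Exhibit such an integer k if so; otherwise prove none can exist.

Apply Euler's criterion with the prime 131: 68 is a quadratic residue iff 68^65 ≡ 1 (mod 131), and a non-residue iff it is ≡ −1.
Squaring successively (mod 131): 68^2 = 4624 ≡ 39; 68^4 ≡ 39² = 1521 ≡ 80; 68^8 ≡ 80² = 6400 ≡ 112; 68^16 ≡ 112² = 12544 ≡ 99; 68^32 ≡ 99² = 9801 ≡ 107; 68^64 ≡ 107² = 11449 ≡ 52.
Since 65 = 64 + 1, 68^65 ≡ 52 · 68; multiplying out mod 131: 52·68 = 3536 ≡ 130. Thus 68^65 ≡ 130 ≡ −1 (mod 131).
The value −1 means 68 is a non-residue modulo 131, so k² ≡ 68 (mod 131) is impossible.

No, no such integer exists.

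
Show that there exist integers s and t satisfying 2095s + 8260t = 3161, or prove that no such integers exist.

Any value of 2095s + 8260t is a multiple of gcd(2095, 8260) = 5.
But 3161 = 5·632 + 1, so 5 ∤ 3161.
Hence no integers s, t satisfy the equation.

There are no such integers.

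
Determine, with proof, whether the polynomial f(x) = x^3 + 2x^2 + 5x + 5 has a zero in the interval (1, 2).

f has no root in that interval.

Evaluate at the endpoints: f(1) = 13, f(2) = 31 — same sign (positive).
The derivative f'(x) = 3x^2 + 4x + 5 is a quadratic with discriminant 4² − 4·3·5 = -44 < 0; it never vanishes, so it is always positive (sign of the leading coefficient).
So f is strictly increasing; between 1 and 2 its values lie between f(1) = 13 and f(2) = 31, all positive. Therefore f has no root in (1, 2).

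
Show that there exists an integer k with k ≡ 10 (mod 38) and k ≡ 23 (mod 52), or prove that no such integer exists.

Both moduli are multiples of 2 = gcd(38, 52), so any solution would satisfy k ≡ 10 and k ≡ 23 modulo 2 simultaneously.
But 10 mod 2 = 0 while 23 mod 2 = 1, a contradiction.
Therefore no such k exists.

No, no such integer exists.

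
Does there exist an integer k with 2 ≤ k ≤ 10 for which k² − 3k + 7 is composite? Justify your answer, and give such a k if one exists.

k = 10

At k = 10: 10² − 3·10 + 7 = 77 = 7·11, which is composite.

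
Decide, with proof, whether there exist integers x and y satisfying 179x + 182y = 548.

x = 60, y = -56

179 and 182 are coprime, so 179x + 182y ranges over all of ℤ.
Run the Euclidean algorithm on 182 and 179: 182 = 1·179 + 3, 179 = 59·3 + 2, 3 = 1·2 + 1, 2 = 2·1 + 0.
Unwinding: 1 = 3 − 1·2 = 3 − (179 − 59·3) = −179 + 60·3 = −179 + 60·(182 − 1·179) = 60·182 − 61·179, i.e. 179·(-61) + 182·60 = 1.
Multiplying through by 548: x = (-61)·548 = -33428, y = 60·548 = 32880 is a solution.
Adding 184·182 to x and subtracting 184·179 from y gives the tidier solution (60, -56).
Check: 179·60 + 182·(-56) = 10740 − 10192 = 548. ✓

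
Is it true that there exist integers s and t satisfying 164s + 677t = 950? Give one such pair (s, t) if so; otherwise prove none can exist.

Since gcd(164, 677) = 1, every integer is an integer combination of 164 and 677.
Dividing repeatedly: 677 = 4·164 + 21, 164 = 7·21 + 17, 21 = 1·17 + 4, 17 = 4·4 + 1, 4 = 4·1 + 0.
Working back up the chain: 1 = 17 − 4·4 = 17 − 4·(21 − 1·17) = −4·21 + 5·17 = −4·21 + 5·(164 − 7·21) = 5·164 − 39·21 = 5·164 − 39·(677 − 4·164) = −39·677 + 161·164. So 164·161 + 677·(-39) = 1.
Multiplying through by 950: s = 161·950 = 152950, t = (-39)·950 = -37050 is a solution.
The general solution is s = 152950 + 677k, t = -37050 − 164k; taking k = -225 gives the smaller pair s = 625, t = -150.
Indeed 164·625 + 677·(-150) = 102500 − 101550 = 950.

s = 625, t = -150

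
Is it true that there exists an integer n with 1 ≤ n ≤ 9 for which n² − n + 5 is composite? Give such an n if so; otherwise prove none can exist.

At n = 5: 5² − 5 + 5 = 25 = 5·5, which is composite.

n = 5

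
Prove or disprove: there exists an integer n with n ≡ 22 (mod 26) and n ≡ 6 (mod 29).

Since 26 and 29 share no common factor, CRT says the pair of congruences has a solution (unique mod 754).
Write n = 22 + 26t and require 22 + 26t ≡ 6 (mod 29), i.e. 26t ≡ 13 (mod 29).
Note 26·19 = 494 ≡ 1 (mod 29) (as 494 − 1 = 17·29), so 26⁻¹ ≡ 19.
Therefore t ≡ 19·13 = 247 ≡ 15 (mod 29).
With t = 15: n = 22 + 26·15 = 412.
Indeed 412 ≡ 22 (mod 26) and 412 ≡ 6 (mod 29).

n = 412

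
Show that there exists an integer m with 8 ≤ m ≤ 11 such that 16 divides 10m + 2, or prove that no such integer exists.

For m = 8, 9, 10 the values 82, 92, 102 are not multiples of 16. At m = 11 we get 10·11 + 2 = 112, and 112 = 16·7.

m = 11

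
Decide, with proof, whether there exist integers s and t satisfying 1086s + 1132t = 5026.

Every value of 1086s + 1132t is a multiple of gcd(1086, 1132) = 2; since 2 ∣ 5026, solutions exist.
Dividing through by 2 reduces the equation to 543s + 566t = 2513.
Run the Euclidean algorithm on 566 and 543: 566 = 1·543 + 23, 543 = 23·23 + 14, 23 = 1·14 + 9, 14 = 1·9 + 5, 9 = 1·5 + 4, 5 = 1·4 + 1, 4 = 4·1 + 0.
Unwinding: 1 = 5 − 1·4 = 5 − (9 − 1·5) = −9 + 2·5 = −9 + 2·(14 − 1·9) = 2·14 − 3·9 = 2·14 − 3·(23 − 1·14) = −3·23 + 5·14 = −3·23 + 5·(543 − 23·23) = 5·543 − 118·23 = 5·543 − 118·(566 − 1·543) = −118·566 + 123·543, i.e. 543·123 + 566·(-118) = 1.
Scaling by 2513 gives the particular solution (s, t) = (309099, -296534).
The general solution is s = 309099 + 566k, t = -296534 − 543k; taking k = -546 gives the smaller pair s = 63, t = -56.
Indeed 1086·63 + 1132·(-56) = 68418 − 63392 = 5026.

s = 63, t = -56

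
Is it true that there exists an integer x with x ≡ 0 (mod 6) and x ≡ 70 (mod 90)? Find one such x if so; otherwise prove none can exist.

gcd(6, 90) = 6. If x ≡ 0 (mod 6) and x ≡ 70 (mod 90), then x ≡ 0 (mod 6) and x ≡ 70 (mod 6).
But 0 mod 6 = 0 while 70 mod 6 = 4, a contradiction.
Therefore no such x exists.

No, no such integer exists.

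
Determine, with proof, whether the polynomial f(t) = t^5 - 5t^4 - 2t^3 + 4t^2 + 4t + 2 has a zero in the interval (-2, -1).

No such root exists.

The endpoint values f(-2) = -86 and f(-1) = -2 are both negative. Claim: f(t) < 0 for every t in (-2, -1).
Shift to the endpoint -1: with t = -1 − u (0 < u < 1), one computes f(-1 − u) = -u^5 - 10u^4 - 28u^3 - 30u^2 - 15u - 2.
The nonzero coefficients here are all negative, so for u > 0 every term is negative (or zero), and the constant term -2 is strictly negative.
So f is strictly negative on (-2, -1); no root exists in the interval.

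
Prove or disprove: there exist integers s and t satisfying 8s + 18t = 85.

Any value of 8s + 18t is a multiple of gcd(8, 18) = 2.
However 85 leaves remainder 1 on division by 2.
So the equation is unsolvable over ℤ.

No, no such integers exist.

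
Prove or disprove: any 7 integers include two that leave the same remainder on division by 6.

Yes.

Partition the integers by their residue mod 6; there are 6 classes.
Placing 7 integers into 6 classes, some class receives at least two — say a and b.
So a and b have equal remainders mod 6, which is exactly what was to be shown.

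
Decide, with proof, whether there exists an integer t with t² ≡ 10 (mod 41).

t = 25

Take t = 25. Then 25² = 625 = 15·41 + 10, so 25² ≡ 10 (mod 41).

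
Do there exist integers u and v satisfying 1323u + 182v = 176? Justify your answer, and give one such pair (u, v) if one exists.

Any value of 1323u + 182v is a multiple of gcd(1323, 182) = 7.
However 176 leaves remainder 1 on division by 7.
Hence no integers u, v satisfy the equation.

No, no such integers exist.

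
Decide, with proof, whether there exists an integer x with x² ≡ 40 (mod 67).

x = 24 works: 24² = 576, and 576 − 40 = 536 = 8·67.

x = 24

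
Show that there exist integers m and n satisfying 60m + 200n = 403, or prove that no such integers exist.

No such integers exist.

Both 60 and 200 are divisible by gcd(60, 200) = 20, hence so is any combination 60m + 200n.
But 403 is not a multiple of 20 (it leaves remainder 3).
Therefore 60m + 200n = 403 has no solution in integers.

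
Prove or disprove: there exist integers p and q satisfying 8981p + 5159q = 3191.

Any value of 8981p + 5159q is a multiple of gcd(8981, 5159) = 7.
But 3191 is not a multiple of 7 (it leaves remainder 6).
Hence no integers p, q satisfy the equation.

No, no such integers exist.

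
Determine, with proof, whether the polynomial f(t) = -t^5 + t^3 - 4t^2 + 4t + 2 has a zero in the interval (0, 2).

Yes, f has a root in the interval.

f(0) = 2 and f(2) = -30, which have opposite signs.
f is continuous everywhere (it is a polynomial), in particular on [0, 2].
By the Intermediate Value Theorem, f takes the value 0 somewhere in the open interval.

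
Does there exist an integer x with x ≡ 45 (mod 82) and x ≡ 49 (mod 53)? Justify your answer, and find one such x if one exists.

The moduli 82 and 53 are coprime, so by the Chinese Remainder Theorem a unique solution modulo 4346 exists.
Any solution of the first congruence is x = 45 + 82t; substituting into the second, 82t ≡ 49 − 45 ≡ 4 (mod 53).
82 ≡ 29 (mod 53), so this reads 29t ≡ 4 (mod 53). Invert 29 mod 53 by the Euclidean algorithm: 53 = 1·29 + 24, 29 = 1·24 + 5, 24 = 4·5 + 4, 5 = 1·4 + 1, 4 = 4·1 + 0; back-substituting, 1 = 5 − 1·4 = 5 − (24 − 4·5) = −24 + 5·5 = −24 + 5·(29 − 1·24) = 5·29 − 6·24 = 5·29 − 6·(53 − 1·29) = −6·53 + 11·29. Hence 29·11 ≡ 1, so 29⁻¹ ≡ 11 (mod 53).
Therefore t ≡ 11·4 = 44 (mod 53).
With t = 44: x = 45 + 82·44 = 3653.
Indeed 3653 ≡ 45 (mod 82) and 3653 ≡ 49 (mod 53).

x = 3653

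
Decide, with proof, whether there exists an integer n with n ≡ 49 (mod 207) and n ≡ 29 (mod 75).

Reduce both congruences modulo 3, which divides 207 and 75: they say n ≡ 49 (mod 3) and n ≡ 29 (mod 3).
These are incompatible: 49 − 29 = 20 is not divisible by 3.
Hence the system has no solution.

There is no such integer.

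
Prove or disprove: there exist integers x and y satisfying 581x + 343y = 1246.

x = 11, y = -15

gcd(581, 343) = 7, and 7 divides 1246, so integer solutions exist.
Dividing through by 7 reduces the equation to 83x + 49y = 178.
Dividing repeatedly: 83 = 1·49 + 34, 49 = 1·34 + 15, 34 = 2·15 + 4, 15 = 3·4 + 3, 4 = 1·3 + 1, 3 = 3·1 + 0.
Back-substituting, 1 = 4 − 1·3 = 4 − (15 − 3·4) = −15 + 4·4 = −15 + 4·(34 − 2·15) = 4·34 − 9·15 = 4·34 − 9·(49 − 1·34) = −9·49 + 13·34 = −9·49 + 13·(83 − 1·49) = 13·83 − 22·49; that is, 83·13 + 49·(-22) = 1.
Multiplying through by 178: x = 13·178 = 2314, y = (-22)·178 = -3916 is a solution.
Shifting by a multiple of (49, −83) keeps it a solution: x = 2314 − 47·49 = 11, y = -3916 + 47·83 = -15.
Check: 581·11 + 343·(-15) = 6391 − 5145 = 1246. ✓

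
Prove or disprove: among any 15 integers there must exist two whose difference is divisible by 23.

No; for instance {73, 74, 75, 76, 77, 78, 79, 80, 81, 82, 83, 84, 85, 86, 87} is a counterexample.

Take the 15 consecutive integers 73, 74, …, 87: their residues mod 23 are all distinct because 15 ≤ 23.
No two share a residue, so no pair has difference divisible by 23; the claim fails for this set.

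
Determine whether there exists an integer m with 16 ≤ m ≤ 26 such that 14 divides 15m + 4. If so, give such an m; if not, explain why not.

At m = 24 we get 15·24 + 4 = 364, and 364 = 14·26.

m = 24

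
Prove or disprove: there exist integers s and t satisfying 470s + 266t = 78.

s = 106, t = -187

Every value of 470s + 266t is a multiple of gcd(470, 266) = 2; since 2 ∣ 78, solutions exist.
Dividing through by 2 reduces the equation to 235s + 133t = 39.
Euclidean algorithm: 235 = 1·133 + 102, 133 = 1·102 + 31, 102 = 3·31 + 9, 31 = 3·9 + 4, 9 = 2·4 + 1, 4 = 4·1 + 0.
Back-substituting, 1 = 9 − 2·4 = 9 − 2·(31 − 3·9) = −2·31 + 7·9 = −2·31 + 7·(102 − 3·31) = 7·102 − 23·31 = 7·102 − 23·(133 − 1·102) = −23·133 + 30·102 = −23·133 + 30·(235 − 1·133) = 30·235 − 53·133; that is, 235·30 + 133·(-53) = 1.
Times 39: 235·1170 + 133·(-2067) = 39, so (1170, -2067) solves it.
The general solution is s = 1170 + 133k, t = -2067 − 235k; taking k = -8 gives the smaller pair s = 106, t = -187.
Check: 470·106 + 266·(-187) = 49820 − 49742 = 78. ✓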